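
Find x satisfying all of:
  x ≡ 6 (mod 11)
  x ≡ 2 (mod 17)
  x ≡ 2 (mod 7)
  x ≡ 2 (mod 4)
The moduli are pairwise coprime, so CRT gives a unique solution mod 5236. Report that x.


Product of moduli M = 11 · 17 · 7 · 4 = 5236.
Merge one congruence at a time:
  Start: x ≡ 6 (mod 11).
  Combine with x ≡ 2 (mod 17); new modulus lcm = 187.
    Write x = 6 + 11·t and substitute into x ≡ 2 (mod 17): 11·t ≡ 2 − 6 = -4 (mod 17).
    Reduce coefficients mod 17: 11·t ≡ 13 (mod 17).
    The inverse of 11 mod 17 is 14 (since 11·14 = 154 = 9·17 + 1), so t ≡ 14·13 = 182 ≡ 12 (mod 17).
    Then x = 6 + 11·12 = 138, valid modulo lcm(11, 17) = 187: x ≡ 138 (mod 187).
  Combine with x ≡ 2 (mod 7); new modulus lcm = 1309.
    Write x = 138 + 187·t and substitute into x ≡ 2 (mod 7): 187·t ≡ 2 − 138 = -136 (mod 7).
    Reduce coefficients mod 7: 5·t ≡ 4 (mod 7).
    The inverse of 5 mod 7 is 3 (since 5·3 = 15 = 2·7 + 1), so t ≡ 3·4 = 12 ≡ 5 (mod 7).
    Then x = 138 + 187·5 = 1073, valid modulo lcm(187, 7) = 1309: x ≡ 1073 (mod 1309).
  Combine with x ≡ 2 (mod 4); new modulus lcm = 5236.
    Write x = 1073 + 1309·t and substitute into x ≡ 2 (mod 4): 1309·t ≡ 2 − 1073 = -1071 (mod 4).
    Reduce coefficients mod 4: 1·t ≡ 1 (mod 4).
    So t ≡ 1 (mod 4).
    Then x = 1073 + 1309·1 = 2382, valid modulo lcm(1309, 4) = 5236: x ≡ 2382 (mod 5236).
Verify against each original: 2382 mod 11 = 6, 2382 mod 17 = 2, 2382 mod 7 = 2, 2382 mod 4 = 2.

x ≡ 2382 (mod 5236).


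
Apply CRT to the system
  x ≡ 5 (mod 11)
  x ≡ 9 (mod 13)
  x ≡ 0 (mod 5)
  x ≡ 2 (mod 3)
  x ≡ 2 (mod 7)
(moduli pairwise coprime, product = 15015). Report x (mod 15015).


Product of moduli M = 11 · 13 · 5 · 3 · 7 = 15015.
Merge one congruence at a time:
  Start: x ≡ 5 (mod 11).
  Combine with x ≡ 9 (mod 13); new modulus lcm = 143.
    Write x = 5 + 11·t and substitute into x ≡ 9 (mod 13): 11·t ≡ 9 − 5 = 4 (mod 13).
    The inverse of 11 mod 13 is 6 (since 11·6 = 66 = 5·13 + 1), so t ≡ 6·4 = 24 ≡ 11 (mod 13).
    Then x = 5 + 11·11 = 126, valid modulo lcm(11, 13) = 143: x ≡ 126 (mod 143).
  Combine with x ≡ 0 (mod 5); new modulus lcm = 715.
    Write x = 126 + 143·t and substitute into x ≡ 0 (mod 5): 143·t ≡ 0 − 126 = -126 (mod 5).
    Reduce coefficients mod 5: 3·t ≡ 4 (mod 5).
    The inverse of 3 mod 5 is 2 (since 3·2 = 6 = 1·5 + 1), so t ≡ 2·4 = 8 ≡ 3 (mod 5).
    Then x = 126 + 143·3 = 555, valid modulo lcm(143, 5) = 715: x ≡ 555 (mod 715).
  Combine with x ≡ 2 (mod 3); new modulus lcm = 2145.
    Write x = 555 + 715·t and substitute into x ≡ 2 (mod 3): 715·t ≡ 2 − 555 = -553 (mod 3).
    Reduce coefficients mod 3: 1·t ≡ 2 (mod 3).
    So t ≡ 2 (mod 3).
    Then x = 555 + 715·2 = 1985, valid modulo lcm(715, 3) = 2145: x ≡ 1985 (mod 2145).
  Combine with x ≡ 2 (mod 7); new modulus lcm = 15015.
    Write x = 1985 + 2145·t and substitute into x ≡ 2 (mod 7): 2145·t ≡ 2 − 1985 = -1983 (mod 7).
    Reduce coefficients mod 7: 3·t ≡ 5 (mod 7).
    The inverse of 3 mod 7 is 5 (since 3·5 = 15 = 2·7 + 1), so t ≡ 5·5 = 25 ≡ 4 (mod 7).
    Then x = 1985 + 2145·4 = 10565, valid modulo lcm(2145, 7) = 15015: x ≡ 10565 (mod 15015).
Verify against each original: 10565 mod 11 = 5, 10565 mod 13 = 9, 10565 mod 5 = 0, 10565 mod 3 = 2, 10565 mod 7 = 2.

x ≡ 10565 (mod 15015).


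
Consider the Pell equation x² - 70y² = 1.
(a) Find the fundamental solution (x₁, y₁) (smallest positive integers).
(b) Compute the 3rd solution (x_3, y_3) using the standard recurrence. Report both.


Step 1: Find the fundamental solution (x₁, y₁) of x² - 70y² = 1.
  Expand √70 as a continued fraction. a₀ = ⌊√70⌋ = 8; iterate m_{k+1} = d_k·a_k − m_k, d_{k+1} = (70 − m_{k+1}²)/d_k, a_{k+1} = ⌊(a₀ + m_{k+1})/d_{k+1}⌋ (starting m₀ = 0, d₀ = 1), with convergents p_k = a_k·p_{k-1} + p_{k-2}, q_k = a_k·q_{k-1} + q_{k-2} (p₋₁ = 1, q₋₁ = 0):
  k = 0: a₀ = 8; p₀/q₀ = 8/1; p₀² − 70·q₀² = 64 − 70 = -6.
  k = 1: m = 8, d = 6, a = ⌊(8 + 8)/6⌋ = 2; p/q = (2·8 + 1)/(2·1 + 0) = 17/2; p² − 70·q² = 289 − 280 = 9.
  k = 2: m = 4, d = 9, a = ⌊(8 + 4)/9⌋ = 1; p/q = (1·17 + 8)/(1·2 + 1) = 25/3; p² − 70·q² = 625 − 630 = -5.
  k = 3: m = 5, d = 5, a = ⌊(8 + 5)/5⌋ = 2; p/q = (2·25 + 17)/(2·3 + 2) = 67/8; p² − 70·q² = 4489 − 4480 = 9.
  k = 4: m = 5, d = 9, a = ⌊(8 + 5)/9⌋ = 1; p/q = (1·67 + 25)/(1·8 + 3) = 92/11; p² − 70·q² = 8464 − 8470 = -6.
  k = 5: m = 4, d = 6, a = ⌊(8 + 4)/6⌋ = 2; p/q = (2·92 + 67)/(2·11 + 8) = 251/30; p² − 70·q² = 63001 − 63000 = 1.
  The first convergent with p² − 70·q² = 1 gives the fundamental solution (x₁, y₁) = (251, 30).
Step 2: Apply the recurrence (x_{n+1}, y_{n+1}) = (x₁x_n + 70y₁y_n, x₁y_n + y₁x_n) repeatedly.
  From (x_1, y_1) = (251, 30): x_2 = 251·251 + 70·30·30 = 126001; y_2 = 251·30 + 30·251 = 15060.
  From (x_2, y_2) = (126001, 15060): x_3 = 251·126001 + 70·30·15060 = 63252251; y_3 = 251·15060 + 30·126001 = 7560090.
Step 3: Verify x_3² - 70·y_3² = 4000847256567001 - 4000847256567000 = 1 (should be 1). ✓

(x_1, y_1) = (251, 30); (x_3, y_3) = (63252251, 7560090).


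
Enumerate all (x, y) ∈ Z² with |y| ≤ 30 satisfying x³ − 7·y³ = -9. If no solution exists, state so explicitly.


The equation is x³ - 7y³ = -9. For fixed y, x³ = 7·y³ − 9, so a solution requires the RHS to be a perfect cube.
Strategy: iterate y from -30 to 30, compute RHS = 7·y³ − 9, and check whether it is a (positive or negative) perfect cube.
Check small values of y:
  y = 0: RHS = -9 is not a perfect cube.
  y = 1: RHS = -2 is not a perfect cube.
  y = -1: RHS = -16 is not a perfect cube.
  y = 2: RHS = 47 is not a perfect cube.
  y = -2: RHS = -65 is not a perfect cube.
  y = 3: RHS = 180 is not a perfect cube.
  y = -3: RHS = -198 is not a perfect cube.
Continuing the search up to |y| = 30 finds no solutions either.
No (x, y) in the scanned range satisfies the equation.

No integer solutions with |y| ≤ 30.


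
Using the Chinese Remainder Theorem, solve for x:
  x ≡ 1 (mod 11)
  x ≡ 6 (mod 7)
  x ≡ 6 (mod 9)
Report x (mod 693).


Moduli 11, 7, 9 are pairwise coprime; by CRT there is a unique solution modulo M = 11 · 7 · 9 = 693.
Solve pairwise, accumulating the modulus:
  Start with x ≡ 1 (mod 11).
  Combine with x ≡ 6 (mod 7): since gcd(11, 7) = 1, we get a unique residue mod 77.
    Write x = 1 + 11·t and substitute into x ≡ 6 (mod 7): 11·t ≡ 6 − 1 = 5 (mod 7).
    Reduce coefficients mod 7: 4·t ≡ 5 (mod 7).
    The inverse of 4 mod 7 is 2 (since 4·2 = 8 = 1·7 + 1), so t ≡ 2·5 = 10 ≡ 3 (mod 7).
    Then x = 1 + 11·3 = 34, valid modulo lcm(11, 7) = 77: x ≡ 34 (mod 77).
  Combine with x ≡ 6 (mod 9): since gcd(77, 9) = 1, we get a unique residue mod 693.
    Write x = 34 + 77·t and substitute into x ≡ 6 (mod 9): 77·t ≡ 6 − 34 = -28 (mod 9).
    Reduce coefficients mod 9: 5·t ≡ 8 (mod 9).
    The inverse of 5 mod 9 is 2 (since 5·2 = 10 = 1·9 + 1), so t ≡ 2·8 = 16 ≡ 7 (mod 9).
    Then x = 34 + 77·7 = 573, valid modulo lcm(77, 9) = 693: x ≡ 573 (mod 693).
Verify: 573 mod 11 = 1 ✓, 573 mod 7 = 6 ✓, 573 mod 9 = 6 ✓.

x ≡ 573 (mod 693).


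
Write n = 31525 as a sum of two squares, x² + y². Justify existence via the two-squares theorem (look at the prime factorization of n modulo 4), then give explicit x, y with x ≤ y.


Step 1: Factor n = 31525 = 5^2 · 13 · 97.
Step 2: Check the mod-4 condition on each prime factor: 5 ≡ 1 (mod 4), exponent 2; 13 ≡ 1 (mod 4), exponent 1; 97 ≡ 1 (mod 4), exponent 1.
All primes ≡ 3 (mod 4) appear to even exponent (or don't appear), so by the two-squares theorem n IS expressible as a sum of two squares.
Step 3: Build a representation. Group n = k² · m with k = 5 and m = 13 · 97 = 1261 (a product of primes ≡ 1 (mod 4)); a representation of m scales to one of n via (k·x)² + (k·y)² = k²(x² + y²). Each prime p ≡ 1 (mod 4) is itself a sum of two squares; find a² by testing p − a² for a perfect square:
  13: 13 − 1² = 12, 13 − 2² = 9 = 3² ⇒ 13 = 2² + 3².
  97: 97 − 1² = 96, 97 − 2² = 93, 97 − 3² = 88, 97 − 4² = 81 = 9² ⇒ 97 = 4² + 9².
  Combine using the Brahmagupta–Fibonacci identity (a² + b²)(c² + d²) = (ac − bd)² + (ad + bc)² = (ac + bd)² + (ad − bc)²:
  13 · 97 = 1261: from (2² + 3²)(4² + 9²), take (2·4 − 3·9, 2·9 + 3·4) = (8 − 27, 18 + 12) = (-19, 30); dropping signs (only squares matter) gives (19, 30); check 19² + 30² = 361 + 900 = 1261 ✓.
  Scale by k = 5: (5·19, 5·30) = (95, 150).
Step 4: Order so x ≤ y and verify: 95² + 150² = 9025 + 22500 = 31525 = n. ✓

n = 31525 = 95² + 150² (one valid representation with x ≤ y).


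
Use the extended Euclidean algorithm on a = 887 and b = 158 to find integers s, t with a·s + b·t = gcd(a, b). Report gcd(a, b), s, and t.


Euclidean algorithm on (887, 158) — divide until remainder is 0:
  887 = 5 · 158 + 97
  158 = 1 · 97 + 61
  97 = 1 · 61 + 36
  61 = 1 · 36 + 25
  36 = 1 · 25 + 11
  25 = 2 · 11 + 3
  11 = 3 · 3 + 2
  3 = 1 · 2 + 1
  2 = 2 · 1 + 0
gcd(887, 158) = 1.
Track Bezout coefficients alongside the remainders: start with r₀ = 887 = a·1 + b·0 (s = 1, t = 0) and r₁ = 158 = a·0 + b·1 (s = 0, t = 1); each new remainder r_{k+1} = r_{k-1} − q_k·r_k inherits s_{k+1} = s_{k-1} − q_k·s_k, t_{k+1} = t_{k-1} − q_k·t_k, so r_k = a·s_k + b·t_k at every step:
  q = 5: r = 97, s = 1 − 5·0 = 1, t = 0 − 5·1 = -5  (check: 887·1 + 158·(-5) = 97)
  q = 1: r = 61, s = 0 − 1·1 = -1, t = 1 − 1·(-5) = 6  (check: 887·(-1) + 158·6 = 61)
  q = 1: r = 36, s = 1 − 1·(-1) = 2, t = -5 − 1·6 = -11  (check: 887·2 + 158·(-11) = 36)
  q = 1: r = 25, s = -1 − 1·2 = -3, t = 6 − 1·(-11) = 17  (check: 887·(-3) + 158·17 = 25)
  q = 1: r = 11, s = 2 − 1·(-3) = 5, t = -11 − 1·17 = -28  (check: 887·5 + 158·(-28) = 11)
  q = 2: r = 3, s = -3 − 2·5 = -13, t = 17 − 2·(-28) = 73  (check: 887·(-13) + 158·73 = 3)
  q = 3: r = 2, s = 5 − 3·(-13) = 44, t = -28 − 3·73 = -247  (check: 887·44 + 158·(-247) = 2)
  q = 1: r = 1, s = -13 − 1·44 = -57, t = 73 − 1·(-247) = 320  (check: 887·(-57) + 158·320 = 1)
The row with r = 1 (the gcd) gives the Bezout coefficients s = -57, t = 320.
Result: 887 · (-57) + 158 · (320) = 1.

gcd(887, 158) = 1; s = -57, t = 320 (check: 887·(-57) + 158·320 = 1).


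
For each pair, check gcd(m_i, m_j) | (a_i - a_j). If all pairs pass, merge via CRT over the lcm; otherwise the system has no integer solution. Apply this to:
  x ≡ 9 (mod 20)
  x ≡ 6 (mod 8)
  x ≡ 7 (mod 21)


Moduli 20, 8, 21 are not pairwise coprime, so CRT works modulo lcm(m_i) when all pairwise compatibility conditions hold.
Pairwise compatibility: gcd(m_i, m_j) must divide a_i - a_j for every pair.
Merge one congruence at a time:
  Start: x ≡ 9 (mod 20).
  Combine with x ≡ 6 (mod 8): gcd(20, 8) = 4, and 6 - 9 = -3 is NOT divisible by 4.
    ⇒ system is inconsistent (no integer solution).

No solution (the system is inconsistent).


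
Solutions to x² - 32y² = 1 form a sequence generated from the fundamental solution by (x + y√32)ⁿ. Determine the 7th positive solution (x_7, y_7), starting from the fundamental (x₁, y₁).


Step 1: Find the fundamental solution (x₁, y₁) of x² - 32y² = 1.
  Expand √32 as a continued fraction. a₀ = ⌊√32⌋ = 5; iterate m_{k+1} = d_k·a_k − m_k, d_{k+1} = (32 − m_{k+1}²)/d_k, a_{k+1} = ⌊(a₀ + m_{k+1})/d_{k+1}⌋ (starting m₀ = 0, d₀ = 1), with convergents p_k = a_k·p_{k-1} + p_{k-2}, q_k = a_k·q_{k-1} + q_{k-2} (p₋₁ = 1, q₋₁ = 0):
  k = 0: a₀ = 5; p₀/q₀ = 5/1; p₀² − 32·q₀² = 25 − 32 = -7.
  k = 1: m = 5, d = 7, a = ⌊(5 + 5)/7⌋ = 1; p/q = (1·5 + 1)/(1·1 + 0) = 6/1; p² − 32·q² = 36 − 32 = 4.
  k = 2: m = 2, d = 4, a = ⌊(5 + 2)/4⌋ = 1; p/q = (1·6 + 5)/(1·1 + 1) = 11/2; p² − 32·q² = 121 − 128 = -7.
  k = 3: m = 2, d = 7, a = ⌊(5 + 2)/7⌋ = 1; p/q = (1·11 + 6)/(1·2 + 1) = 17/3; p² − 32·q² = 289 − 288 = 1.
  The first convergent with p² − 32·q² = 1 gives the fundamental solution (x₁, y₁) = (17, 3).
Step 2: Apply the recurrence (x_{n+1}, y_{n+1}) = (x₁x_n + 32y₁y_n, x₁y_n + y₁x_n) repeatedly.
  From (x_1, y_1) = (17, 3): x_2 = 17·17 + 32·3·3 = 577; y_2 = 17·3 + 3·17 = 102.
  From (x_2, y_2) = (577, 102): x_3 = 17·577 + 32·3·102 = 19601; y_3 = 17·102 + 3·577 = 3465.
  From (x_3, y_3) = (19601, 3465): x_4 = 17·19601 + 32·3·3465 = 665857; y_4 = 17·3465 + 3·19601 = 117708.
  From (x_4, y_4) = (665857, 117708): x_5 = 17·665857 + 32·3·117708 = 22619537; y_5 = 17·117708 + 3·665857 = 3998607.
  From (x_5, y_5) = (22619537, 3998607): x_6 = 17·22619537 + 32·3·3998607 = 768398401; y_6 = 17·3998607 + 3·22619537 = 135834930.
  From (x_6, y_6) = (768398401, 135834930): x_7 = 17·768398401 + 32·3·135834930 = 26102926097; y_7 = 17·135834930 + 3·768398401 = 4614389013.
Step 3: Verify x_7² - 32·y_7² = 681362750825443653409 - 681362750825443653408 = 1 (should be 1). ✓

(x_1, y_1) = (17, 3); (x_7, y_7) = (26102926097, 4614389013).


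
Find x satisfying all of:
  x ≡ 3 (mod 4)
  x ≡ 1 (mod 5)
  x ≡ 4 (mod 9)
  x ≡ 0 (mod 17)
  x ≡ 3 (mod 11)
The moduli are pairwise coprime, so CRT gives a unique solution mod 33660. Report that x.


Product of moduli M = 4 · 5 · 9 · 17 · 11 = 33660.
Merge one congruence at a time:
  Start: x ≡ 3 (mod 4).
  Combine with x ≡ 1 (mod 5); new modulus lcm = 20.
    Write x = 3 + 4·t and substitute into x ≡ 1 (mod 5): 4·t ≡ 1 − 3 = -2 (mod 5).
    Reduce coefficients mod 5: 4·t ≡ 3 (mod 5).
    The inverse of 4 mod 5 is 4 (since 4·4 = 16 = 3·5 + 1), so t ≡ 4·3 = 12 ≡ 2 (mod 5).
    Then x = 3 + 4·2 = 11, valid modulo lcm(4, 5) = 20: x ≡ 11 (mod 20).
  Combine with x ≡ 4 (mod 9); new modulus lcm = 180.
    Write x = 11 + 20·t and substitute into x ≡ 4 (mod 9): 20·t ≡ 4 − 11 = -7 (mod 9).
    Reduce coefficients mod 9: 2·t ≡ 2 (mod 9).
    The inverse of 2 mod 9 is 5 (since 2·5 = 10 = 1·9 + 1), so t ≡ 5·2 = 10 ≡ 1 (mod 9).
    Then x = 11 + 20·1 = 31, valid modulo lcm(20, 9) = 180: x ≡ 31 (mod 180).
  Combine with x ≡ 0 (mod 17); new modulus lcm = 3060.
    Write x = 31 + 180·t and substitute into x ≡ 0 (mod 17): 180·t ≡ 0 − 31 = -31 (mod 17).
    Reduce coefficients mod 17: 10·t ≡ 3 (mod 17).
    The inverse of 10 mod 17 is 12 (since 10·12 = 120 = 7·17 + 1), so t ≡ 12·3 = 36 ≡ 2 (mod 17).
    Then x = 31 + 180·2 = 391, valid modulo lcm(180, 17) = 3060: x ≡ 391 (mod 3060).
  Combine with x ≡ 3 (mod 11); new modulus lcm = 33660.
    Write x = 391 + 3060·t and substitute into x ≡ 3 (mod 11): 3060·t ≡ 3 − 391 = -388 (mod 11).
    Reduce coefficients mod 11: 2·t ≡ 8 (mod 11).
    The inverse of 2 mod 11 is 6 (since 2·6 = 12 = 1·11 + 1), so t ≡ 6·8 = 48 ≡ 4 (mod 11).
    Then x = 391 + 3060·4 = 12631, valid modulo lcm(3060, 11) = 33660: x ≡ 12631 (mod 33660).
Verify against each original: 12631 mod 4 = 3, 12631 mod 5 = 1, 12631 mod 9 = 4, 12631 mod 17 = 0, 12631 mod 11 = 3.

x ≡ 12631 (mod 33660).


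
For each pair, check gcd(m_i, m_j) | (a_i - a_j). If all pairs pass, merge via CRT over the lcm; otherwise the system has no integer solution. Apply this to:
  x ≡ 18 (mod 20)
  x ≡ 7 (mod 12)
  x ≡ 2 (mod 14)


Moduli 20, 12, 14 are not pairwise coprime, so CRT works modulo lcm(m_i) when all pairwise compatibility conditions hold.
Pairwise compatibility: gcd(m_i, m_j) must divide a_i - a_j for every pair.
Merge one congruence at a time:
  Start: x ≡ 18 (mod 20).
  Combine with x ≡ 7 (mod 12): gcd(20, 12) = 4, and 7 - 18 = -11 is NOT divisible by 4.
    ⇒ system is inconsistent (no integer solution).

No solution (the system is inconsistent).


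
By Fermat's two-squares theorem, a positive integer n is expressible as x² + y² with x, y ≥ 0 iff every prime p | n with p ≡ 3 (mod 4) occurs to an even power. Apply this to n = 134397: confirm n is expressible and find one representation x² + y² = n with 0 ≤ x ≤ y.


Step 1: Factor n = 134397 = 3^2 · 109 · 137.
Step 2: Check the mod-4 condition on each prime factor: 3 ≡ 3 (mod 4), exponent 2 (must be even); 109 ≡ 1 (mod 4), exponent 1; 137 ≡ 1 (mod 4), exponent 1.
All primes ≡ 3 (mod 4) appear to even exponent (or don't appear), so by the two-squares theorem n IS expressible as a sum of two squares.
Step 3: Build a representation. Group n = k² · m with k = 3 and m = 109 · 137 = 14933 (a product of primes ≡ 1 (mod 4)); a representation of m scales to one of n via (k·x)² + (k·y)² = k²(x² + y²). Each prime p ≡ 1 (mod 4) is itself a sum of two squares; find a² by testing p − a² for a perfect square:
  109: 109 − 1² = 108, 109 − 2² = 105, 109 − 3² = 100 = 10² ⇒ 109 = 3² + 10².
  137: 137 − 1² = 136, 137 − 2² = 133, 137 − 3² = 128, 137 − 4² = 121 = 11² ⇒ 137 = 4² + 11².
  Combine using the Brahmagupta–Fibonacci identity (a² + b²)(c² + d²) = (ac − bd)² + (ad + bc)² = (ac + bd)² + (ad − bc)²:
  109 · 137 = 14933: from (3² + 10²)(4² + 11²), take (3·4 − 10·11, 3·11 + 10·4) = (12 − 110, 33 + 40) = (-98, 73); dropping signs (only squares matter) gives (98, 73); check 98² + 73² = 9604 + 5329 = 14933 ✓.
  Scale by k = 3: (3·98, 3·73) = (294, 219).
Step 4: Order so x ≤ y and verify: 219² + 294² = 47961 + 86436 = 134397 = n. ✓

n = 134397 = 219² + 294² (one valid representation with x ≤ y).


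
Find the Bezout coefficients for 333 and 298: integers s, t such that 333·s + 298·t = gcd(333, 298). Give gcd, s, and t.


Euclidean algorithm on (333, 298) — divide until remainder is 0:
  333 = 1 · 298 + 35
  298 = 8 · 35 + 18
  35 = 1 · 18 + 17
  18 = 1 · 17 + 1
  17 = 17 · 1 + 0
gcd(333, 298) = 1.
Track Bezout coefficients alongside the remainders: start with r₀ = 333 = a·1 + b·0 (s = 1, t = 0) and r₁ = 298 = a·0 + b·1 (s = 0, t = 1); each new remainder r_{k+1} = r_{k-1} − q_k·r_k inherits s_{k+1} = s_{k-1} − q_k·s_k, t_{k+1} = t_{k-1} − q_k·t_k, so r_k = a·s_k + b·t_k at every step:
  q = 1: r = 35, s = 1 − 1·0 = 1, t = 0 − 1·1 = -1  (check: 333·1 + 298·(-1) = 35)
  q = 8: r = 18, s = 0 − 8·1 = -8, t = 1 − 8·(-1) = 9  (check: 333·(-8) + 298·9 = 18)
  q = 1: r = 17, s = 1 − 1·(-8) = 9, t = -1 − 1·9 = -10  (check: 333·9 + 298·(-10) = 17)
  q = 1: r = 1, s = -8 − 1·9 = -17, t = 9 − 1·(-10) = 19  (check: 333·(-17) + 298·19 = 1)
The row with r = 1 (the gcd) gives the Bezout coefficients s = -17, t = 19.
Result: 333 · (-17) + 298 · (19) = 1.

gcd(333, 298) = 1; s = -17, t = 19 (check: 333·(-17) + 298·19 = 1).


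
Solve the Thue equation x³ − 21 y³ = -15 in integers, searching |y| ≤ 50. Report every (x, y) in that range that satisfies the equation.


The equation is x³ - 21y³ = -15. For fixed y, x³ = 21·y³ − 15, so a solution requires the RHS to be a perfect cube.
Strategy: iterate y from -50 to 50, compute RHS = 21·y³ − 15, and check whether it is a (positive or negative) perfect cube.
Check small values of y:
  y = 0: RHS = -15 is not a perfect cube.
  y = 1: RHS = 6 is not a perfect cube.
  y = -1: RHS = -36 is not a perfect cube.
  y = 2: RHS = 153 is not a perfect cube.
  y = -2: RHS = -183 is not a perfect cube.
  y = 3: RHS = 552 is not a perfect cube.
  y = -3: RHS = -582 is not a perfect cube.
Continuing the search up to |y| = 50 finds no solutions either.
No (x, y) in the scanned range satisfies the equation.

No integer solutions with |y| ≤ 50.


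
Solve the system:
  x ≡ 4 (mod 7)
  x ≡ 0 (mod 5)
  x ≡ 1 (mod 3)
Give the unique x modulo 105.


Moduli 7, 5, 3 are pairwise coprime; by CRT there is a unique solution modulo M = 7 · 5 · 3 = 105.
Solve pairwise, accumulating the modulus:
  Start with x ≡ 4 (mod 7).
  Combine with x ≡ 0 (mod 5): since gcd(7, 5) = 1, we get a unique residue mod 35.
    Write x = 4 + 7·t and substitute into x ≡ 0 (mod 5): 7·t ≡ 0 − 4 = -4 (mod 5).
    Reduce coefficients mod 5: 2·t ≡ 1 (mod 5).
    The inverse of 2 mod 5 is 3 (since 2·3 = 6 = 1·5 + 1), so t ≡ 3·1 = 3 ≡ 3 (mod 5).
    Then x = 4 + 7·3 = 25, valid modulo lcm(7, 5) = 35: x ≡ 25 (mod 35).
  Combine with x ≡ 1 (mod 3): since gcd(35, 3) = 1, we get a unique residue mod 105.
    Write x = 25 + 35·t and substitute into x ≡ 1 (mod 3): 35·t ≡ 1 − 25 = -24 (mod 3).
    Reduce coefficients mod 3: 2·t ≡ 0 (mod 3).
    The inverse of 2 mod 3 is 2 (since 2·2 = 4 = 1·3 + 1), so t ≡ 2·0 = 0 ≡ 0 (mod 3).
    Then x = 25 + 35·0 = 25, valid modulo lcm(35, 3) = 105: x ≡ 25 (mod 105).
Verify: 25 mod 7 = 4 ✓, 25 mod 5 = 0 ✓, 25 mod 3 = 1 ✓.

x ≡ 25 (mod 105).


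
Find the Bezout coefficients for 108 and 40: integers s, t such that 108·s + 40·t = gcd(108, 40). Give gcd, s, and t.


Euclidean algorithm on (108, 40) — divide until remainder is 0:
  108 = 2 · 40 + 28
  40 = 1 · 28 + 12
  28 = 2 · 12 + 4
  12 = 3 · 4 + 0
gcd(108, 40) = 4.
Track Bezout coefficients alongside the remainders: start with r₀ = 108 = a·1 + b·0 (s = 1, t = 0) and r₁ = 40 = a·0 + b·1 (s = 0, t = 1); each new remainder r_{k+1} = r_{k-1} − q_k·r_k inherits s_{k+1} = s_{k-1} − q_k·s_k, t_{k+1} = t_{k-1} − q_k·t_k, so r_k = a·s_k + b·t_k at every step:
  q = 2: r = 28, s = 1 − 2·0 = 1, t = 0 − 2·1 = -2  (check: 108·1 + 40·(-2) = 28)
  q = 1: r = 12, s = 0 − 1·1 = -1, t = 1 − 1·(-2) = 3  (check: 108·(-1) + 40·3 = 12)
  q = 2: r = 4, s = 1 − 2·(-1) = 3, t = -2 − 2·3 = -8  (check: 108·3 + 40·(-8) = 4)
The row with r = 4 (the gcd) gives the Bezout coefficients s = 3, t = -8.
Result: 108 · (3) + 40 · (-8) = 4.

gcd(108, 40) = 4; s = 3, t = -8 (check: 108·3 + 40·(-8) = 4).


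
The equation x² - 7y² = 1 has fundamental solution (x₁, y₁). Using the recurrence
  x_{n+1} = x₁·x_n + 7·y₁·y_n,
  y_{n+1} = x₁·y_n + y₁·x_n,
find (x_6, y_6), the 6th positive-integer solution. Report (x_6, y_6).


Step 1: Find the fundamental solution (x₁, y₁) of x² - 7y² = 1.
  Expand √7 as a continued fraction. a₀ = ⌊√7⌋ = 2; iterate m_{k+1} = d_k·a_k − m_k, d_{k+1} = (7 − m_{k+1}²)/d_k, a_{k+1} = ⌊(a₀ + m_{k+1})/d_{k+1}⌋ (starting m₀ = 0, d₀ = 1), with convergents p_k = a_k·p_{k-1} + p_{k-2}, q_k = a_k·q_{k-1} + q_{k-2} (p₋₁ = 1, q₋₁ = 0):
  k = 0: a₀ = 2; p₀/q₀ = 2/1; p₀² − 7·q₀² = 4 − 7 = -3.
  k = 1: m = 2, d = 3, a = ⌊(2 + 2)/3⌋ = 1; p/q = (1·2 + 1)/(1·1 + 0) = 3/1; p² − 7·q² = 9 − 7 = 2.
  k = 2: m = 1, d = 2, a = ⌊(2 + 1)/2⌋ = 1; p/q = (1·3 + 2)/(1·1 + 1) = 5/2; p² − 7·q² = 25 − 28 = -3.
  k = 3: m = 1, d = 3, a = ⌊(2 + 1)/3⌋ = 1; p/q = (1·5 + 3)/(1·2 + 1) = 8/3; p² − 7·q² = 64 − 63 = 1.
  The first convergent with p² − 7·q² = 1 gives the fundamental solution (x₁, y₁) = (8, 3).
Step 2: Apply the recurrence (x_{n+1}, y_{n+1}) = (x₁x_n + 7y₁y_n, x₁y_n + y₁x_n) repeatedly.
  From (x_1, y_1) = (8, 3): x_2 = 8·8 + 7·3·3 = 127; y_2 = 8·3 + 3·8 = 48.
  From (x_2, y_2) = (127, 48): x_3 = 8·127 + 7·3·48 = 2024; y_3 = 8·48 + 3·127 = 765.
  From (x_3, y_3) = (2024, 765): x_4 = 8·2024 + 7·3·765 = 32257; y_4 = 8·765 + 3·2024 = 12192.
  From (x_4, y_4) = (32257, 12192): x_5 = 8·32257 + 7·3·12192 = 514088; y_5 = 8·12192 + 3·32257 = 194307.
  From (x_5, y_5) = (514088, 194307): x_6 = 8·514088 + 7·3·194307 = 8193151; y_6 = 8·194307 + 3·514088 = 3096720.
Step 3: Verify x_6² - 7·y_6² = 67127723308801 - 67127723308800 = 1 (should be 1). ✓

(x_1, y_1) = (8, 3); (x_6, y_6) = (8193151, 3096720).


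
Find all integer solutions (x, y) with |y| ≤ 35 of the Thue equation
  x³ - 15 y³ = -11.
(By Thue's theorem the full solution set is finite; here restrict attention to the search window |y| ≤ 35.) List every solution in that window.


The equation is x³ - 15y³ = -11. For fixed y, x³ = 15·y³ − 11, so a solution requires the RHS to be a perfect cube.
Strategy: iterate y from -35 to 35, compute RHS = 15·y³ − 11, and check whether it is a (positive or negative) perfect cube.
Check small values of y:
  y = 0: RHS = -11 is not a perfect cube.
  y = 1: RHS = 4 is not a perfect cube.
  y = -1: RHS = -26 is not a perfect cube.
  y = 2: RHS = 109 is not a perfect cube.
  y = -2: RHS = -131 is not a perfect cube.
  y = 3: RHS = 394 is not a perfect cube.
  y = -3: RHS = -416 is not a perfect cube.
Continuing the search up to |y| = 35 finds no solutions either.
No (x, y) in the scanned range satisfies the equation.

No integer solutions with |y| ≤ 35.


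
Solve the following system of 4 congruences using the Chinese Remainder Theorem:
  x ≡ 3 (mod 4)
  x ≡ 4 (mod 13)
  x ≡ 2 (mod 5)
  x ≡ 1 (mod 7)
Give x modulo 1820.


Product of moduli M = 4 · 13 · 5 · 7 = 1820.
Merge one congruence at a time:
  Start: x ≡ 3 (mod 4).
  Combine with x ≡ 4 (mod 13); new modulus lcm = 52.
    Write x = 3 + 4·t and substitute into x ≡ 4 (mod 13): 4·t ≡ 4 − 3 = 1 (mod 13).
    The inverse of 4 mod 13 is 10 (since 4·10 = 40 = 3·13 + 1), so t ≡ 10·1 = 10 ≡ 10 (mod 13).
    Then x = 3 + 4·10 = 43, valid modulo lcm(4, 13) = 52: x ≡ 43 (mod 52).
  Combine with x ≡ 2 (mod 5); new modulus lcm = 260.
    Write x = 43 + 52·t and substitute into x ≡ 2 (mod 5): 52·t ≡ 2 − 43 = -41 (mod 5).
    Reduce coefficients mod 5: 2·t ≡ 4 (mod 5).
    The inverse of 2 mod 5 is 3 (since 2·3 = 6 = 1·5 + 1), so t ≡ 3·4 = 12 ≡ 2 (mod 5).
    Then x = 43 + 52·2 = 147, valid modulo lcm(52, 5) = 260: x ≡ 147 (mod 260).
  Combine with x ≡ 1 (mod 7); new modulus lcm = 1820.
    Write x = 147 + 260·t and substitute into x ≡ 1 (mod 7): 260·t ≡ 1 − 147 = -146 (mod 7).
    Reduce coefficients mod 7: 1·t ≡ 1 (mod 7).
    So t ≡ 1 (mod 7).
    Then x = 147 + 260·1 = 407, valid modulo lcm(260, 7) = 1820: x ≡ 407 (mod 1820).
Verify against each original: 407 mod 4 = 3, 407 mod 13 = 4, 407 mod 5 = 2, 407 mod 7 = 1.

x ≡ 407 (mod 1820).


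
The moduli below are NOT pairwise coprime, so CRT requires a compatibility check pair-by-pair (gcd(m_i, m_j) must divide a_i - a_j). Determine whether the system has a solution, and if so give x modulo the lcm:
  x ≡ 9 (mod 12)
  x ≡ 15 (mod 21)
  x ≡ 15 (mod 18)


Moduli 12, 21, 18 are not pairwise coprime, so CRT works modulo lcm(m_i) when all pairwise compatibility conditions hold.
Pairwise compatibility: gcd(m_i, m_j) must divide a_i - a_j for every pair.
Merge one congruence at a time:
  Start: x ≡ 9 (mod 12).
  Combine with x ≡ 15 (mod 21): gcd(12, 21) = 3; 15 - 9 = 6, which IS divisible by 3, so compatible.
    Write x = 9 + 12·t and substitute into x ≡ 15 (mod 21): 12·t ≡ 15 − 9 = 6 (mod 21).
    Divide the congruence (and modulus) by g = 3: 4·t ≡ 2 (mod 7).
    The inverse of 4 mod 7 is 2 (since 4·2 = 8 = 1·7 + 1), so t ≡ 2·2 = 4 ≡ 4 (mod 7).
    Then x = 9 + 12·4 = 57, valid modulo lcm(12, 21) = 84: x ≡ 57 (mod 84).
  Combine with x ≡ 15 (mod 18): gcd(84, 18) = 6; 15 - 57 = -42, which IS divisible by 6, so compatible.
    Write x = 57 + 84·t and substitute into x ≡ 15 (mod 18): 84·t ≡ 15 − 57 = -42 (mod 18).
    Divide the congruence (and modulus) by g = 6: 14·t ≡ -7 (mod 3).
    Reduce coefficients mod 3: 2·t ≡ 2 (mod 3).
    The inverse of 2 mod 3 is 2 (since 2·2 = 4 = 1·3 + 1), so t ≡ 2·2 = 4 ≡ 1 (mod 3).
    Then x = 57 + 84·1 = 141, valid modulo lcm(84, 18) = 252: x ≡ 141 (mod 252).
Verify: 141 mod 12 = 9, 141 mod 21 = 15, 141 mod 18 = 15.

x ≡ 141 (mod 252).


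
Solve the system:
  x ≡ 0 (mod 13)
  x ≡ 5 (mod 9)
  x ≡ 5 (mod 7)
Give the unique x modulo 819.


Moduli 13, 9, 7 are pairwise coprime; by CRT there is a unique solution modulo M = 13 · 9 · 7 = 819.
Solve pairwise, accumulating the modulus:
  Start with x ≡ 0 (mod 13).
  Combine with x ≡ 5 (mod 9): since gcd(13, 9) = 1, we get a unique residue mod 117.
    Write x = 0 + 13·t and substitute into x ≡ 5 (mod 9): 13·t ≡ 5 − 0 = 5 (mod 9).
    Reduce coefficients mod 9: 4·t ≡ 5 (mod 9).
    The inverse of 4 mod 9 is 7 (since 4·7 = 28 = 3·9 + 1), so t ≡ 7·5 = 35 ≡ 8 (mod 9).
    Then x = 0 + 13·8 = 104, valid modulo lcm(13, 9) = 117: x ≡ 104 (mod 117).
  Combine with x ≡ 5 (mod 7): since gcd(117, 7) = 1, we get a unique residue mod 819.
    Write x = 104 + 117·t and substitute into x ≡ 5 (mod 7): 117·t ≡ 5 − 104 = -99 (mod 7).
    Reduce coefficients mod 7: 5·t ≡ 6 (mod 7).
    The inverse of 5 mod 7 is 3 (since 5·3 = 15 = 2·7 + 1), so t ≡ 3·6 = 18 ≡ 4 (mod 7).
    Then x = 104 + 117·4 = 572, valid modulo lcm(117, 7) = 819: x ≡ 572 (mod 819).
Verify: 572 mod 13 = 0 ✓, 572 mod 9 = 5 ✓, 572 mod 7 = 5 ✓.

x ≡ 572 (mod 819).


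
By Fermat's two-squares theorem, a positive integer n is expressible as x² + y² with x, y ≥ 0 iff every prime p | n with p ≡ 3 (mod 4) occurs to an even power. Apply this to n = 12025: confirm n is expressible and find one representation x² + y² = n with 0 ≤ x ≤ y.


Step 1: Factor n = 12025 = 5^2 · 13 · 37.
Step 2: Check the mod-4 condition on each prime factor: 5 ≡ 1 (mod 4), exponent 2; 13 ≡ 1 (mod 4), exponent 1; 37 ≡ 1 (mod 4), exponent 1.
All primes ≡ 3 (mod 4) appear to even exponent (or don't appear), so by the two-squares theorem n IS expressible as a sum of two squares.
Step 3: Build a representation. Group n = k² · m with k = 5 and m = 13 · 37 = 481 (a product of primes ≡ 1 (mod 4)); a representation of m scales to one of n via (k·x)² + (k·y)² = k²(x² + y²). Each prime p ≡ 1 (mod 4) is itself a sum of two squares; find a² by testing p − a² for a perfect square:
  13: 13 − 1² = 12, 13 − 2² = 9 = 3² ⇒ 13 = 2² + 3².
  37: 37 − 1² = 36 = 6² ⇒ 37 = 1² + 6².
  Combine using the Brahmagupta–Fibonacci identity (a² + b²)(c² + d²) = (ac − bd)² + (ad + bc)² = (ac + bd)² + (ad − bc)²:
  13 · 37 = 481: from (2² + 3²)(1² + 6²), take (2·1 − 3·6, 2·6 + 3·1) = (2 − 18, 12 + 3) = (-16, 15); dropping signs (only squares matter) gives (16, 15); check 16² + 15² = 256 + 225 = 481 ✓.
  Scale by k = 5: (5·16, 5·15) = (80, 75).
Step 4: Order so x ≤ y and verify: 75² + 80² = 5625 + 6400 = 12025 = n. ✓

n = 12025 = 75² + 80² (one valid representation with x ≤ y).


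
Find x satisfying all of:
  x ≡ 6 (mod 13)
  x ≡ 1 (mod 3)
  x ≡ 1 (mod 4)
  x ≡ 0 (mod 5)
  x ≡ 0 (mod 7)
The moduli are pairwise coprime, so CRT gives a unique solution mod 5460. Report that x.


Product of moduli M = 13 · 3 · 4 · 5 · 7 = 5460.
Merge one congruence at a time:
  Start: x ≡ 6 (mod 13).
  Combine with x ≡ 1 (mod 3); new modulus lcm = 39.
    Write x = 6 + 13·t and substitute into x ≡ 1 (mod 3): 13·t ≡ 1 − 6 = -5 (mod 3).
    Reduce coefficients mod 3: 1·t ≡ 1 (mod 3).
    So t ≡ 1 (mod 3).
    Then x = 6 + 13·1 = 19, valid modulo lcm(13, 3) = 39: x ≡ 19 (mod 39).
  Combine with x ≡ 1 (mod 4); new modulus lcm = 156.
    Write x = 19 + 39·t and substitute into x ≡ 1 (mod 4): 39·t ≡ 1 − 19 = -18 (mod 4).
    Reduce coefficients mod 4: 3·t ≡ 2 (mod 4).
    The inverse of 3 mod 4 is 3 (since 3·3 = 9 = 2·4 + 1), so t ≡ 3·2 = 6 ≡ 2 (mod 4).
    Then x = 19 + 39·2 = 97, valid modulo lcm(39, 4) = 156: x ≡ 97 (mod 156).
  Combine with x ≡ 0 (mod 5); new modulus lcm = 780.
    Write x = 97 + 156·t and substitute into x ≡ 0 (mod 5): 156·t ≡ 0 − 97 = -97 (mod 5).
    Reduce coefficients mod 5: 1·t ≡ 3 (mod 5).
    So t ≡ 3 (mod 5).
    Then x = 97 + 156·3 = 565, valid modulo lcm(156, 5) = 780: x ≡ 565 (mod 780).
  Combine with x ≡ 0 (mod 7); new modulus lcm = 5460.
    Write x = 565 + 780·t and substitute into x ≡ 0 (mod 7): 780·t ≡ 0 − 565 = -565 (mod 7).
    Reduce coefficients mod 7: 3·t ≡ 2 (mod 7).
    The inverse of 3 mod 7 is 5 (since 3·5 = 15 = 2·7 + 1), so t ≡ 5·2 = 10 ≡ 3 (mod 7).
    Then x = 565 + 780·3 = 2905, valid modulo lcm(780, 7) = 5460: x ≡ 2905 (mod 5460).
Verify against each original: 2905 mod 13 = 6, 2905 mod 3 = 1, 2905 mod 4 = 1, 2905 mod 5 = 0, 2905 mod 7 = 0.

x ≡ 2905 (mod 5460).


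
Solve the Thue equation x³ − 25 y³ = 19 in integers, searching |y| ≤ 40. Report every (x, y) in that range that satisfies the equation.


The equation is x³ - 25y³ = 19. For fixed y, x³ = 25·y³ + 19, so a solution requires the RHS to be a perfect cube.
Strategy: iterate y from -40 to 40, compute RHS = 25·y³ + 19, and check whether it is a (positive or negative) perfect cube.
Check small values of y:
  y = 0: RHS = 19 is not a perfect cube.
  y = 1: RHS = 44 is not a perfect cube.
  y = -1: RHS = -6 is not a perfect cube.
  y = 2: RHS = 219 is not a perfect cube.
  y = -2: RHS = -181 is not a perfect cube.
  y = 3: RHS = 694 is not a perfect cube.
  y = -3: RHS = -656 is not a perfect cube.
Continuing the search up to |y| = 40 finds no solutions either.
No (x, y) in the scanned range satisfies the equation.

No integer solutions with |y| ≤ 40.


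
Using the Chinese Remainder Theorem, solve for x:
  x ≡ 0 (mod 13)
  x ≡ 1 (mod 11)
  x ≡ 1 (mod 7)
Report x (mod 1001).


Moduli 13, 11, 7 are pairwise coprime; by CRT there is a unique solution modulo M = 13 · 11 · 7 = 1001.
Solve pairwise, accumulating the modulus:
  Start with x ≡ 0 (mod 13).
  Combine with x ≡ 1 (mod 11): since gcd(13, 11) = 1, we get a unique residue mod 143.
    Write x = 0 + 13·t and substitute into x ≡ 1 (mod 11): 13·t ≡ 1 − 0 = 1 (mod 11).
    Reduce coefficients mod 11: 2·t ≡ 1 (mod 11).
    The inverse of 2 mod 11 is 6 (since 2·6 = 12 = 1·11 + 1), so t ≡ 6·1 = 6 ≡ 6 (mod 11).
    Then x = 0 + 13·6 = 78, valid modulo lcm(13, 11) = 143: x ≡ 78 (mod 143).
  Combine with x ≡ 1 (mod 7): since gcd(143, 7) = 1, we get a unique residue mod 1001.
    Write x = 78 + 143·t and substitute into x ≡ 1 (mod 7): 143·t ≡ 1 − 78 = -77 (mod 7).
    Reduce coefficients mod 7: 3·t ≡ 0 (mod 7).
    The inverse of 3 mod 7 is 5 (since 3·5 = 15 = 2·7 + 1), so t ≡ 5·0 = 0 ≡ 0 (mod 7).
    Then x = 78 + 143·0 = 78, valid modulo lcm(143, 7) = 1001: x ≡ 78 (mod 1001).
Verify: 78 mod 13 = 0 ✓, 78 mod 11 = 1 ✓, 78 mod 7 = 1 ✓.

x ≡ 78 (mod 1001).


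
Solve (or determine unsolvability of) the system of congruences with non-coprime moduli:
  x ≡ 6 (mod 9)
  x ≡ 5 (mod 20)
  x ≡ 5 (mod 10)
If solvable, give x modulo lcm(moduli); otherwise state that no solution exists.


Moduli 9, 20, 10 are not pairwise coprime, so CRT works modulo lcm(m_i) when all pairwise compatibility conditions hold.
Pairwise compatibility: gcd(m_i, m_j) must divide a_i - a_j for every pair.
Merge one congruence at a time:
  Start: x ≡ 6 (mod 9).
  Combine with x ≡ 5 (mod 20): gcd(9, 20) = 1; 5 - 6 = -1, which IS divisible by 1, so compatible.
    Write x = 6 + 9·t and substitute into x ≡ 5 (mod 20): 9·t ≡ 5 − 6 = -1 (mod 20).
    Reduce coefficients mod 20: 9·t ≡ 19 (mod 20).
    The inverse of 9 mod 20 is 9 (since 9·9 = 81 = 4·20 + 1), so t ≡ 9·19 = 171 ≡ 11 (mod 20).
    Then x = 6 + 9·11 = 105, valid modulo lcm(9, 20) = 180: x ≡ 105 (mod 180).
  Combine with x ≡ 5 (mod 10): gcd(180, 10) = 10; 5 - 105 = -100, which IS divisible by 10, so compatible.
    Write x = 105 + 180·t and substitute into x ≡ 5 (mod 10): 180·t ≡ 5 − 105 = -100 (mod 10).
    Divide the congruence (and modulus) by g = 10: 18·t ≡ -10 (mod 1).
    Modulo 1 every t works; take t = 0.
    Then x = 105 + 180·0 = 105, valid modulo lcm(180, 10) = 180: x ≡ 105 (mod 180).
Verify: 105 mod 9 = 6, 105 mod 20 = 5, 105 mod 10 = 5.

x ≡ 105 (mod 180).


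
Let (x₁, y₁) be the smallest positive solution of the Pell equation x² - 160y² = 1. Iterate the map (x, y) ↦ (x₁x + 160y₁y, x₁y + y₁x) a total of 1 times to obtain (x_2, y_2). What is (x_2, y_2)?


Step 1: Find the fundamental solution (x₁, y₁) of x² - 160y² = 1.
  Expand √160 as a continued fraction. a₀ = ⌊√160⌋ = 12; iterate m_{k+1} = d_k·a_k − m_k, d_{k+1} = (160 − m_{k+1}²)/d_k, a_{k+1} = ⌊(a₀ + m_{k+1})/d_{k+1}⌋ (starting m₀ = 0, d₀ = 1), with convergents p_k = a_k·p_{k-1} + p_{k-2}, q_k = a_k·q_{k-1} + q_{k-2} (p₋₁ = 1, q₋₁ = 0):
  k = 0: a₀ = 12; p₀/q₀ = 12/1; p₀² − 160·q₀² = 144 − 160 = -16.
  k = 1: m = 12, d = 16, a = ⌊(12 + 12)/16⌋ = 1; p/q = (1·12 + 1)/(1·1 + 0) = 13/1; p² − 160·q² = 169 − 160 = 9.
  k = 2: m = 4, d = 9, a = ⌊(12 + 4)/9⌋ = 1; p/q = (1·13 + 12)/(1·1 + 1) = 25/2; p² − 160·q² = 625 − 640 = -15.
  k = 3: m = 5, d = 15, a = ⌊(12 + 5)/15⌋ = 1; p/q = (1·25 + 13)/(1·2 + 1) = 38/3; p² − 160·q² = 1444 − 1440 = 4.
  k = 4: m = 10, d = 4, a = ⌊(12 + 10)/4⌋ = 5; p/q = (5·38 + 25)/(5·3 + 2) = 215/17; p² − 160·q² = 46225 − 46240 = -15.
  k = 5: m = 10, d = 15, a = ⌊(12 + 10)/15⌋ = 1; p/q = (1·215 + 38)/(1·17 + 3) = 253/20; p² − 160·q² = 64009 − 64000 = 9.
  k = 6: m = 5, d = 9, a = ⌊(12 + 5)/9⌋ = 1; p/q = (1·253 + 215)/(1·20 + 17) = 468/37; p² − 160·q² = 219024 − 219040 = -16.
  k = 7: m = 4, d = 16, a = ⌊(12 + 4)/16⌋ = 1; p/q = (1·468 + 253)/(1·37 + 20) = 721/57; p² − 160·q² = 519841 − 519840 = 1.
  The first convergent with p² − 160·q² = 1 gives the fundamental solution (x₁, y₁) = (721, 57).
Step 2: Apply the recurrence (x_{n+1}, y_{n+1}) = (x₁x_n + 160y₁y_n, x₁y_n + y₁x_n) repeatedly.
  From (x_1, y_1) = (721, 57): x_2 = 721·721 + 160·57·57 = 1039681; y_2 = 721·57 + 57·721 = 82194.
Step 3: Verify x_2² - 160·y_2² = 1080936581761 - 1080936581760 = 1 (should be 1). ✓

(x_1, y_1) = (721, 57); (x_2, y_2) = (1039681, 82194).


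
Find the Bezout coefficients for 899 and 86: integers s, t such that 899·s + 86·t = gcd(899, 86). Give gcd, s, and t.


Euclidean algorithm on (899, 86) — divide until remainder is 0:
  899 = 10 · 86 + 39
  86 = 2 · 39 + 8
  39 = 4 · 8 + 7
  8 = 1 · 7 + 1
  7 = 7 · 1 + 0
gcd(899, 86) = 1.
Track Bezout coefficients alongside the remainders: start with r₀ = 899 = a·1 + b·0 (s = 1, t = 0) and r₁ = 86 = a·0 + b·1 (s = 0, t = 1); each new remainder r_{k+1} = r_{k-1} − q_k·r_k inherits s_{k+1} = s_{k-1} − q_k·s_k, t_{k+1} = t_{k-1} − q_k·t_k, so r_k = a·s_k + b·t_k at every step:
  q = 10: r = 39, s = 1 − 10·0 = 1, t = 0 − 10·1 = -10  (check: 899·1 + 86·(-10) = 39)
  q = 2: r = 8, s = 0 − 2·1 = -2, t = 1 − 2·(-10) = 21  (check: 899·(-2) + 86·21 = 8)
  q = 4: r = 7, s = 1 − 4·(-2) = 9, t = -10 − 4·21 = -94  (check: 899·9 + 86·(-94) = 7)
  q = 1: r = 1, s = -2 − 1·9 = -11, t = 21 − 1·(-94) = 115  (check: 899·(-11) + 86·115 = 1)
The row with r = 1 (the gcd) gives the Bezout coefficients s = -11, t = 115.
Result: 899 · (-11) + 86 · (115) = 1.

gcd(899, 86) = 1; s = -11, t = 115 (check: 899·(-11) + 86·115 = 1).


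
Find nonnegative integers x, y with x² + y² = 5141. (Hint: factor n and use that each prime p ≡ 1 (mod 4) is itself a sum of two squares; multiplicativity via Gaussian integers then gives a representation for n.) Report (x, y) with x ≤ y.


Step 1: Factor n = 5141 = 53 · 97.
Step 2: Check the mod-4 condition on each prime factor: 53 ≡ 1 (mod 4), exponent 1; 97 ≡ 1 (mod 4), exponent 1.
All primes ≡ 3 (mod 4) appear to even exponent (or don't appear), so by the two-squares theorem n IS expressible as a sum of two squares.
Step 3: Build a representation. Here n = 53 · 97 is a product of primes ≡ 1 (mod 4). Each prime p ≡ 1 (mod 4) is itself a sum of two squares; find a² by testing p − a² for a perfect square:
  53: 53 − 1² = 52, 53 − 2² = 49 = 7² ⇒ 53 = 2² + 7².
  97: 97 − 1² = 96, 97 − 2² = 93, 97 − 3² = 88, 97 − 4² = 81 = 9² ⇒ 97 = 4² + 9².
  Combine using the Brahmagupta–Fibonacci identity (a² + b²)(c² + d²) = (ac − bd)² + (ad + bc)² = (ac + bd)² + (ad − bc)²:
  53 · 97 = 5141: from (2² + 7²)(4² + 9²), take (2·4 − 7·9, 2·9 + 7·4) = (8 − 63, 18 + 28) = (-55, 46); dropping signs (only squares matter) gives (55, 46); check 55² + 46² = 3025 + 2116 = 5141 ✓.
Step 4: Order so x ≤ y and verify: 46² + 55² = 2116 + 3025 = 5141 = n. ✓

n = 5141 = 46² + 55² (one valid representation with x ≤ y).
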